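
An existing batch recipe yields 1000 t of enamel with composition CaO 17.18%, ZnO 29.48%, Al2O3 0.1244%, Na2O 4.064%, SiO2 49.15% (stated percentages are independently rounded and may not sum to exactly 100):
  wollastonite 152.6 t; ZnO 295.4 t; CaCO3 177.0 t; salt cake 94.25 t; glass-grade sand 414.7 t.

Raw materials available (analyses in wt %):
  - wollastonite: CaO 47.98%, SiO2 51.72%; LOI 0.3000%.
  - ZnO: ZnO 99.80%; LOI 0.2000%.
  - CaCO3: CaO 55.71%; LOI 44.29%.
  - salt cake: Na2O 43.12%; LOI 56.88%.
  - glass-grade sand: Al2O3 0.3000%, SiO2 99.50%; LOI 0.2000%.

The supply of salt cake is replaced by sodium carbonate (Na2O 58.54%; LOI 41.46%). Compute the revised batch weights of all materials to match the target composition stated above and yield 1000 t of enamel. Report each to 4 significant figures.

Revised batch per 1000 t enamel:
  wollastonite: 152.6 t
  ZnO: 295.4 t
  CaCO3: 177.0 t
  sodium carbonate: 69.42 t
  glass-grade sand: 414.7 t
Total batch = 1109 t; LOI loss = 109.1 t

Each numeric step runs at full float precision at all times. Rounding to 4 significant digits extends to each in-between result as displayed — each reported result is rounded exactly once. All derived quantities, which include net glass mass, five oxide percentages, ignition loss, the yield, the totals, are recomputed at full precision, exactly as printed in problem or answer, starting from the weights at 1000 t of glass.
Oxide-by-oxide targets in 1000 t enamel:
  CaO: 17.18% × 1000 = 171.8 t
  ZnO: 29.48% × 1000 = 294.8 t
  Al2O3: 0.1244% × 1000 = 1.244 t
  Na2O: 4.064% × 1000 = 40.64 t
  SiO2: 49.15% × 1000 = 491.5 t
A balance pass over the oxides, per the reported batch figures, at the basis given (each sum matches its target mass modulo rounding of the values):
  CaO: 152.6·0.4798 + 177.0·0.5571 = 171.8 t (target 171.8 t)
  ZnO: 295.4·0.9980 = 294.8 t (target 294.8 t)
  Al2O3: 414.7·0.003000 = 1.244 t (target 1.244 t)
  Na2O: 69.42·0.5854 = 40.64 t (target 40.64 t)
  SiO2: 152.6·0.5172 + 414.7·0.9950 = 491.6 t (target 491.5 t)
The glass-mass cross-check: net batch after ignition = 1000 t (the Σ of target masses is 1000 t; with the basis standing at 1000 t — rounding explains the deltas).
Total batch = Σ batch = 1109 t; LOI loss = Σ batch·LOI = 109.1 t; glass ÷ batch gives a yield of 90.17%.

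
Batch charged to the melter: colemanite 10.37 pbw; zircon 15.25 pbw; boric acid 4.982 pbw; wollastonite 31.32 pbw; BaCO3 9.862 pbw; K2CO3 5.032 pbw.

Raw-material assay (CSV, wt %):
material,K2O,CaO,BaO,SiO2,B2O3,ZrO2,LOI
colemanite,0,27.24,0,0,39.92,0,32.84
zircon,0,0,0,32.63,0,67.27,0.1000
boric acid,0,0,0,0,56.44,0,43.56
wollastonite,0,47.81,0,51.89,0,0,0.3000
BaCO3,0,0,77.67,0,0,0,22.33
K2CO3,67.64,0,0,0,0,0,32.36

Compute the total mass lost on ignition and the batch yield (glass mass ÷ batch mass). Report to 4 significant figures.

All internal work maintains full float precision through the solve — mid-chain values are displayed (rounded to four significant figures) on the page — every reported figure is rounded just once. Derived quantities are rebuilt starting from the weights at 67.30 pbw of glass in exact precision (ignition loss, yield, totals, net glass mass, the six compositions) as quoted within the question or the answer.
Loss on ignition, line by line:
  colemanite: 10.37 × 0.3284 = 3.406 pbw
  zircon: 15.25 × 0.001000 = 0.01525 pbw
  boric acid: 4.982 × 0.4356 = 2.170 pbw
  wollastonite: 31.32 × 0.003000 = 0.09396 pbw
  BaCO3: 9.862 × 0.2233 = 2.202 pbw
  K2CO3: 5.032 × 0.3236 = 1.628 pbw
Total LOI = 9.515 pbw
Glass = batch − LOI = 76.82 − 9.515 = 67.30 pbw

LOI loss = 9.515 pbw; glass = 67.30 pbw; yield = 87.61%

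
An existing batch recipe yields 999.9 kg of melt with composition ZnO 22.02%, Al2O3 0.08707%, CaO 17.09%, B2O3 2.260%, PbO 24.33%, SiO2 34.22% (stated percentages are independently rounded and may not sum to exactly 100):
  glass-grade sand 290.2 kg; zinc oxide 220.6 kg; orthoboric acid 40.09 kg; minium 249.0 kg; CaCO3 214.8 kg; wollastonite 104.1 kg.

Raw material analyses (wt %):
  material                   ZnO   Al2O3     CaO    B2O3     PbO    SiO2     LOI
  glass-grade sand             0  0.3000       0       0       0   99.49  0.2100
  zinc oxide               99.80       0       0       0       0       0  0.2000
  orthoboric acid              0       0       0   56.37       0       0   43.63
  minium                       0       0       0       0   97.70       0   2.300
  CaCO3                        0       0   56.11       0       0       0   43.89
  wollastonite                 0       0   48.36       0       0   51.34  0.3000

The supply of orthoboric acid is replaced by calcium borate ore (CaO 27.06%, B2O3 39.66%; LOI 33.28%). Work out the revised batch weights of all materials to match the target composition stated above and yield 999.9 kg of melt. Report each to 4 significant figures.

Working values are displayed with 4-significant-digit rounding at each printed step. The whole derivation holds full float precision through the solve. Every reported number is rounded a single time. The derived quantities (LOI, glass mass, the yield, six oxide percentages, the totals) are rebuilt in exact precision from the batch weights at 999.9 kg of glass, as they appear in the problem or answer text.
Target masses of each oxide per 999.9 kg melt:
  ZnO: 22.02% × 999.9 = 220.2 kg
  Al2O3: 0.08707% × 999.9 = 0.8706 kg
  CaO: 17.09% × 999.9 = 170.9 kg
  B2O3: 2.260% × 999.9 = 22.60 kg
  PbO: 24.33% × 999.9 = 243.3 kg
  SiO2: 34.22% × 999.9 = 342.2 kg
Per-oxide balance check from the weights as reported, on the stated basis (every target is met by its sum within answer rounding):
  ZnO: 220.6·0.9980 = 220.2 kg (target 220.2 kg)
  Al2O3: 290.2·0.003000 = 0.8706 kg (target 0.8706 kg)
  CaO: 56.98·0.2706 + 187.4·0.5611 + 104.1·0.4836 = 170.9 kg (target 170.9 kg)
  B2O3: 56.98·0.3966 = 22.60 kg (target 22.60 kg)
  PbO: 249.0·0.9770 = 243.3 kg (target 243.3 kg)
  SiO2: 290.2·0.9949 + 104.1·0.5134 = 342.2 kg (target 342.2 kg)
Auditing the glass mass value: Σ batch − LOI loss = 1000 kg (targets for the oxides total 1000 kg; basis as stated: 999.9 kg — rounding explains the deltas).
Batch total: Σ batch = 1108 kg; Σ batch·LOI gives LOI loss = 108.3 kg; yield: glass divided by total = 90.23%.

Revised batch per 999.9 kg melt:
  glass-grade sand: 290.2 kg
  zinc oxide: 220.6 kg
  calcium borate ore: 56.98 kg
  minium: 249.0 kg
  CaCO3: 187.4 kg
  wollastonite: 104.1 kg
Total batch = 1108 kg; LOI loss = 108.3 kg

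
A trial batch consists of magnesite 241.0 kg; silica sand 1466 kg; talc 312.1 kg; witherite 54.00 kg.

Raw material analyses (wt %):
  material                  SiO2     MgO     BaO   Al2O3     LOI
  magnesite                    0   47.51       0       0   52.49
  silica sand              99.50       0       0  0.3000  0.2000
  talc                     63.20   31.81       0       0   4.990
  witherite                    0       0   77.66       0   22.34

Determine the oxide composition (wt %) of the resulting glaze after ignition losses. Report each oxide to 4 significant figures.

Glass mass = 1916 kg (batch 2073 − LOI 157.1).
Composition: SiO2 86.42%, MgO 11.16%, BaO 2.189%, Al2O3 0.2295%

Full float precision is kept from first step to last — mid-chain values appear, rounded to 4 significant figures, when written out — every reported figure undergoes a single rounding — derived quantities are carried at full float precision (totals, the yield, net glass mass, the four compositions, LOI) from the batch weights at 1916 kg of glass, as set out in the problem or answer text.
Oxide-by-oxide delivered mass:
  SiO2: 1466·0.9950 + 312.1·0.6320 = 1656 kg
  MgO: 241.0·0.4751 + 312.1·0.3181 = 213.8 kg
  BaO: 54.00·0.7766 = 41.94 kg
  Al2O3: 1466·0.003000 = 4.398 kg
LOI: 241.0·0.5249 + 1466·0.002000 + 312.1·0.04990 + 54.00·0.2234 = 157.1 kg
Net of LOI, the glass mass = 2073 − 157.1 = 1916 kg (equal to the oxide-mass sum)
each wt % is 100 × oxide ÷ glass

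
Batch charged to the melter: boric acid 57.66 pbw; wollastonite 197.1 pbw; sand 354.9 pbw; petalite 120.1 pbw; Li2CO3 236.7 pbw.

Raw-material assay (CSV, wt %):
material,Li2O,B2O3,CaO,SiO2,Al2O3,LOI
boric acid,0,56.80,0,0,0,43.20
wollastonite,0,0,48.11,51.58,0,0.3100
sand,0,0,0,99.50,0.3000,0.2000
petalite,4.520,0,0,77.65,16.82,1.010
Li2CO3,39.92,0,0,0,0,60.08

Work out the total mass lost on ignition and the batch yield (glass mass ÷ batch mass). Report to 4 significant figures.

In-progress results are displayed, rounded to four significant figures, within the worked lines — all internal work holds full float precision through every step — every reported result receives exactly one rounding. All derived quantities, including five oxide percentages, the yield, glass mass, totals, ignition loss, are computed from the weighed amounts for 796.8 pbw of glass in full precision, precisely as stated by the question or the answer.
Ignition loss by material:
  boric acid: 57.66 × 0.4320 = 24.91 pbw
  wollastonite: 197.1 × 0.003100 = 0.6110 pbw
  sand: 354.9 × 0.002000 = 0.7098 pbw
  petalite: 120.1 × 0.01010 = 1.213 pbw
  Li2CO3: 236.7 × 0.6008 = 142.2 pbw
Total LOI = 169.7 pbw
Glass = batch − LOI = 966.5 − 169.7 = 796.8 pbw

LOI loss = 169.7 pbw; glass = 796.8 pbw; yield = 82.45%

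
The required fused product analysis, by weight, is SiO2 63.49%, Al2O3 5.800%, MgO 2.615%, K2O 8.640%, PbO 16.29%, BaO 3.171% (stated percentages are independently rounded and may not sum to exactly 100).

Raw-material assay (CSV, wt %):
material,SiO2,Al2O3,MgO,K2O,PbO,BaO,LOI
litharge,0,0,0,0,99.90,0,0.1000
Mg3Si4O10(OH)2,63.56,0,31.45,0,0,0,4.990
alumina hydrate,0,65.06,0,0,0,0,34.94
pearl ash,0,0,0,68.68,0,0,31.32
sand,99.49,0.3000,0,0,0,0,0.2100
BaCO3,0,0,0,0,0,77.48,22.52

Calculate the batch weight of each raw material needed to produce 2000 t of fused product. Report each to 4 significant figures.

Batch per 2000 t fused product:
  litharge: 326.1 t
  Mg3Si4O10(OH)2: 166.3 t
  alumina hydrate: 172.9 t
  pearl ash: 251.6 t
  sand: 1170 t
  BaCO3: 81.85 t
Total batch = 2169 t; LOI loss = 168.7 t; yield = 92.22%

Exact precision is carried from start to finish; in-progress results are displayed (rounded to four significant figures) on the page — every reported result carries a single rounding; derived quantities, including LOI, net glass mass, the six compositions, the totals, yield, are carried from the weighed amounts per 2000 t of glass at exact precision precisely as stated by the question or the answer.
Oxide-by-oxide targets in 2000 t fused product:
  SiO2: 63.49% × 2000 = 1270 t
  Al2O3: 5.800% × 2000 = 116.0 t
  MgO: 2.615% × 2000 = 52.30 t
  K2O: 8.640% × 2000 = 172.8 t
  PbO: 16.29% × 2000 = 325.8 t
  BaO: 3.171% × 2000 = 63.42 t
A balance pass over the oxides, per the reported batch figures, for the quoted basis mass (every target is met by its sum exact up to rounding of places):
  SiO2: 166.3·0.6356 + 1170·0.9949 = 1270 t (target 1270 t)
  Al2O3: 172.9·0.6506 + 1170·0.003000 = 116.0 t (target 116.0 t)
  MgO: 166.3·0.3145 = 52.30 t (target 52.30 t)
  K2O: 251.6·0.6868 = 172.8 t (target 172.8 t)
  PbO: 326.1·0.9990 = 325.8 t (target 325.8 t)
  BaO: 81.85·0.7748 = 63.42 t (target 63.42 t)
Auditing the glass mass value: batch Σ − ignition loss = 2000 t (summing oxide targets gives 2000 t; basis as stated: 2000 t — a pure rounding effect).
Total batch = Σ batch = 2169 t; LOI loss = Σ batch·LOI = 168.7 t; yield = glass ÷ total batch = 92.22%.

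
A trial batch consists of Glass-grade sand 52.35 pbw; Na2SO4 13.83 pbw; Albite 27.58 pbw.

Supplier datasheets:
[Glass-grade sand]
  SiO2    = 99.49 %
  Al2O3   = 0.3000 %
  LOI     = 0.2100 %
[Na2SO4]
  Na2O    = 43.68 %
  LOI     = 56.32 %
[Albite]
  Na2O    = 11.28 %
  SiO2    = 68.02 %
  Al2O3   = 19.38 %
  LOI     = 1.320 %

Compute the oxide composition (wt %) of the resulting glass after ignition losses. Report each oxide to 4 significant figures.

Values along the way are shown, rounded to 4 significant digits, in the working. Every computation maintains full precision in all steps; each reported value takes just one rounding. The derived quantities (yield, glass mass, LOI, three oxide percentages, totals) are carried at full precision from the weighed amounts at 85.50 pbw of glass, as given in the question or the answer.
Delivered oxide masses:
  Na2O: 13.83·0.4368 + 27.58·0.1128 = 9.152 pbw
  SiO2: 52.35·0.9949 + 27.58·0.6802 = 70.84 pbw
  Al2O3: 52.35·0.003000 + 27.58·0.1938 = 5.502 pbw
LOI: 52.35·0.002100 + 13.83·0.5632 + 27.58·0.01320 = 8.263 pbw
Glass mass = batch − LOI = 93.76 − 8.263 = 85.50 pbw (equal to the oxide-mass sum)
percent by weight: oxide/glass ×100

Glass mass = 85.50 pbw (batch 93.76 − LOI 8.263).
Composition: Na2O 10.70%, SiO2 82.86%, Al2O3 6.435%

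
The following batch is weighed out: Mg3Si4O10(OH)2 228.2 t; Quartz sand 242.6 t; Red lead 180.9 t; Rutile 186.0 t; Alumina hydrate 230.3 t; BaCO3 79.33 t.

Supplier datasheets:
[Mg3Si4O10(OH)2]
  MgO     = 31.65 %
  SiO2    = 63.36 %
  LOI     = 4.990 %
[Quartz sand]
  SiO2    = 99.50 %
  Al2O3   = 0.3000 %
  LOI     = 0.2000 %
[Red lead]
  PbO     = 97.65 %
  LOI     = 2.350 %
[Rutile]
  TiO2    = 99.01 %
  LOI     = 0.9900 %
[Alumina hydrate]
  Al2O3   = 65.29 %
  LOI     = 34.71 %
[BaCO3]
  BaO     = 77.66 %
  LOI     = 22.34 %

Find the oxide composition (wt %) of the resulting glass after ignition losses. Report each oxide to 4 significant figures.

Glass mass = 1032 t (batch 1147 − LOI 115.6).
Composition: BaO 5.971%, MgO 7.001%, SiO2 37.41%, TiO2 17.85%, Al2O3 14.64%, PbO 17.12%

In-progress results are displayed, with 4-significant-digit rounding, when written out. The whole derivation holds full float precision at each step; each reported result is rounded only once — derived quantities, including the totals, LOI, the yield, glass mass, the six compositions, are carried using the weight values per 1032 t of glass in exact precision as given in the question or the answer.
Oxide-by-oxide delivered mass:
  BaO: 79.33·0.7766 = 61.61 t
  MgO: 228.2·0.3165 = 72.23 t
  SiO2: 228.2·0.6336 + 242.6·0.9950 = 386.0 t
  TiO2: 186.0·0.9901 = 184.2 t
  Al2O3: 242.6·0.003000 + 230.3·0.6529 = 151.1 t
  PbO: 180.9·0.9765 = 176.6 t
LOI: 228.2·0.04990 + 242.6·0.002000 + 180.9·0.02350 + 186.0·0.009900 + 230.3·0.3471 + 79.33·0.2234 = 115.6 t
Net of LOI, the glass mass = 1147 − 115.6 = 1032 t (matching Σ of the oxides)
percent share: oxide ÷ glass, ×100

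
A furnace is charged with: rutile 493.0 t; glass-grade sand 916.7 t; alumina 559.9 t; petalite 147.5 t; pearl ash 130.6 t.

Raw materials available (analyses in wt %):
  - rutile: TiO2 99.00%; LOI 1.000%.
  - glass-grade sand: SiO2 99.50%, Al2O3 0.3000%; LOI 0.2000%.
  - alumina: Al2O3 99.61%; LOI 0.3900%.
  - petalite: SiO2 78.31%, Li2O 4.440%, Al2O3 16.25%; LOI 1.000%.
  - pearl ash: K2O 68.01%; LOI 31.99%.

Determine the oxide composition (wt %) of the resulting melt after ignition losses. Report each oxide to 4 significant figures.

Glass mass = 2195 t (batch 2248 − LOI 52.20).
Composition: SiO2 46.81%, Li2O 0.2983%, Al2O3 26.62%, K2O 4.046%, TiO2 22.23%

The intermediate values are shown, with 4-significant-figure rounding, in the printout; all internal work carries full float precision at each step; exactly one rounding goes into every reported number. The derived quantities, which include yield, totals, ignition loss, five oxide percentages, glass mass, are rebuilt in full float precision, exactly as shown in the question or the answer, starting from the weights for 2195 t of glass.
What the batch supplies per oxide:
  SiO2: 916.7·0.9950 + 147.5·0.7831 = 1028 t
  Li2O: 147.5·0.04440 = 6.549 t
  Al2O3: 916.7·0.003000 + 559.9·0.9961 + 147.5·0.1625 = 584.4 t
  K2O: 130.6·0.6801 = 88.82 t
  TiO2: 493.0·0.9900 = 488.1 t
LOI: 493.0·0.01000 + 916.7·0.002000 + 559.9·0.003900 + 147.5·0.01000 + 130.6·0.3199 = 52.20 t
The glass mass, total less LOI, = 2248 − 52.20 = 2195 t (equal to the oxide-mass sum)
percent share: oxide ÷ glass, ×100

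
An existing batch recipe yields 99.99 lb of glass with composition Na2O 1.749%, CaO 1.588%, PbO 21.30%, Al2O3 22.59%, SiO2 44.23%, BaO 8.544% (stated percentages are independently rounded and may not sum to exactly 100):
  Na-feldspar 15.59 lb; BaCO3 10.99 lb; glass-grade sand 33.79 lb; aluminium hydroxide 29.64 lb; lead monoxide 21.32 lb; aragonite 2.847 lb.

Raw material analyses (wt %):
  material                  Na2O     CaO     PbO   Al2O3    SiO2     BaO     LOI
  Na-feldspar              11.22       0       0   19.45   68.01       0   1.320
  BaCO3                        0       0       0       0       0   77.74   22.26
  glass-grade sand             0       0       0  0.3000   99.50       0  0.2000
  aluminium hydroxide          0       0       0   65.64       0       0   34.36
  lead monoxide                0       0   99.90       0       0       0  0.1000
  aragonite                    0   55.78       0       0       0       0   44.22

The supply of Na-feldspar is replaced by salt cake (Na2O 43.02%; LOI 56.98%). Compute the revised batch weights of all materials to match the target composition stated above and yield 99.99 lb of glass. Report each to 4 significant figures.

Every computation runs at full float precision throughout — mid-chain values appear, with 4-significant-figure rounding, on the page; every reported figure takes just one rounding; all derived quantities (the yield, glass mass, totals, ignition loss, six oxide percentages) are computed in exact precision from the batch weights on 99.99 lb of glass, as quoted within the problem or answer text.
Oxide mass targets, per 99.99 lb glass:
  Na2O: 1.749% × 99.99 = 1.749 lb
  CaO: 1.588% × 99.99 = 1.588 lb
  PbO: 21.30% × 99.99 = 21.30 lb
  Al2O3: 22.59% × 99.99 = 22.59 lb
  SiO2: 44.23% × 99.99 = 44.23 lb
  BaO: 8.544% × 99.99 = 8.543 lb
Sums-versus-targets review with the batch weights as given, for the quoted basis mass (every target is met by its sum up to rounding of the answer):
  Na2O: 4.065·0.4302 = 1.749 lb (target 1.749 lb)
  CaO: 2.847·0.5578 = 1.588 lb (target 1.588 lb)
  PbO: 21.32·0.9990 = 21.30 lb (target 21.30 lb)
  Al2O3: 44.45·0.003000 + 34.21·0.6564 = 22.59 lb (target 22.59 lb)
  SiO2: 44.45·0.9950 = 44.23 lb (target 44.23 lb)
  BaO: 10.99·0.7774 = 8.544 lb (target 8.543 lb)
Consistency of the glass mass: batch Σ − ignition loss = 100.0 lb (summing oxide targets gives 99.99 lb; with the basis standing at 99.99 lb — differing by rounding only).
Summing the batch: Σ batch = 117.9 lb; the LOI term Σ batch·LOI equals 17.89 lb; yield, glass over the total, = 84.83%.

Revised batch per 99.99 lb glass:
  salt cake: 4.065 lb
  BaCO3: 10.99 lb
  glass-grade sand: 44.45 lb
  aluminium hydroxide: 34.21 lb
  lead monoxide: 21.32 lb
  aragonite: 2.847 lb
Total batch = 117.9 lb; LOI loss = 17.89 lb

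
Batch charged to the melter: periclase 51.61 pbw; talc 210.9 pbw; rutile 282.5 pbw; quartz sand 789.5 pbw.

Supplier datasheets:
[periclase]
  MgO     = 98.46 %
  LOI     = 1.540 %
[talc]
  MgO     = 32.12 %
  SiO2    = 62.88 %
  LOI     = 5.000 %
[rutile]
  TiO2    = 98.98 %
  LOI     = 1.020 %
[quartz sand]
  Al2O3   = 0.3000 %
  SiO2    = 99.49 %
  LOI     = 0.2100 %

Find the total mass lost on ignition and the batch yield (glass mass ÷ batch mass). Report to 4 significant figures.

LOI loss = 15.88 pbw; glass = 1319 pbw; yield = 98.81%

The whole derivation carries exact precision through every step. Mid-chain values are shown rounded off to 4 significant digits alongside each step; exactly one rounding goes into every reported figure. The derived quantities are rebuilt in full float precision (the yield, totals, net glass mass, four oxide percentages, ignition loss) using the weight values for 1319 pbw of glass exactly as printed in the problem or answer text.
Ignition loss by material:
  periclase: 51.61 × 0.01540 = 0.7948 pbw
  talc: 210.9 × 0.05000 = 10.55 pbw
  rutile: 282.5 × 0.01020 = 2.882 pbw
  quartz sand: 789.5 × 0.002100 = 1.658 pbw
Total LOI = 15.88 pbw
Glass = batch − LOI = 1335 − 15.88 = 1319 pbw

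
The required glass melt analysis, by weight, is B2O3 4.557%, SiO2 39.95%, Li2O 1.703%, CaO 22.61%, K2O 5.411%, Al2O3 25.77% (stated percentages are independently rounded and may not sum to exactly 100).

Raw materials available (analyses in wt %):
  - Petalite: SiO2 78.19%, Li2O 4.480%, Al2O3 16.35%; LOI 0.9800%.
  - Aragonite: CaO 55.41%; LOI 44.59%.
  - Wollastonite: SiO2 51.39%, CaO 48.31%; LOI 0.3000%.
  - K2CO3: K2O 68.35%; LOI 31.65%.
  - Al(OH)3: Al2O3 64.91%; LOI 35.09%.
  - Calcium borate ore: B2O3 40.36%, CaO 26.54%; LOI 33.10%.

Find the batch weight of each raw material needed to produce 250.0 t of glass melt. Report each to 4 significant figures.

In-progress results are displayed, rounded to four significant digits, on the page. Each numeric step runs at full float precision through every step. Each reported value is rounded just once. The derived quantities (yield, six oxide percentages, LOI, totals, glass mass) are computed at full precision from the batch weights at 250.0 t of glass as they appear in problem or answer.
Target oxide masses per 250.0 t glass melt:
  B2O3: 4.557% × 250.0 = 11.39 t
  SiO2: 39.95% × 250.0 = 99.88 t
  Li2O: 1.703% × 250.0 = 4.258 t
  CaO: 22.61% × 250.0 = 56.52 t
  K2O: 5.411% × 250.0 = 13.53 t
  Al2O3: 25.77% × 250.0 = 64.42 t
Verifying the oxide balance working from each reported weight, for the quoted basis mass (delivered sums recover each target up to rounding of the answer):
  B2O3: 28.23·0.4036 = 11.39 t (target 11.39 t)
  SiO2: 95.03·0.7819 + 49.75·0.5139 = 99.87 t (target 99.88 t)
  Li2O: 95.03·0.04480 = 4.257 t (target 4.258 t)
  CaO: 45.11·0.5541 + 49.75·0.4831 + 28.23·0.2654 = 56.52 t (target 56.52 t)
  K2O: 19.79·0.6835 = 13.53 t (target 13.53 t)
  Al2O3: 95.03·0.1635 + 75.32·0.6491 = 64.43 t (target 64.42 t)
Glass mass check: batch total minus LOI = 250.0 t (summing oxide targets gives 250.0 t; versus the stated basis of 250.0 t — rounding explains the deltas).
Batch total: Σ batch = 313.2 t; Σ batch·LOI gives LOI loss = 63.23 t; glass ÷ batch gives a yield of 79.81%.

Batch per 250.0 t glass melt:
  Petalite: 95.03 t
  Aragonite: 45.11 t
  Wollastonite: 49.75 t
  K2CO3: 19.79 t
  Al(OH)3: 75.32 t
  Calcium borate ore: 28.23 t
Total batch = 313.2 t; LOI loss = 63.23 t; yield = 79.81%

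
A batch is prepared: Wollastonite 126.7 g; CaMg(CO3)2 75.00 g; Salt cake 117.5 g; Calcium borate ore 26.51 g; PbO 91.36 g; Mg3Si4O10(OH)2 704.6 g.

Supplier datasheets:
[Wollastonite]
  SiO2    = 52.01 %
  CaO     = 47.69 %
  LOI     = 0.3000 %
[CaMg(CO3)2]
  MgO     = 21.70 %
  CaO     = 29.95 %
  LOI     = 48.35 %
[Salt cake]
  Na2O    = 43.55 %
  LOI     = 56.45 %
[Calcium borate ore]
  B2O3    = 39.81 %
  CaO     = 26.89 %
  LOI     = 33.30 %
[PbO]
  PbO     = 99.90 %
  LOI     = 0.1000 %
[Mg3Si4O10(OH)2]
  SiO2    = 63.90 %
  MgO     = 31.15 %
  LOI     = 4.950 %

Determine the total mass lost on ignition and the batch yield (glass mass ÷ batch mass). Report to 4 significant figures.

LOI loss = 146.8 g; glass = 994.9 g; yield = 87.14%

In-progress results are displayed rounded off to 4 significant figures when written out; every computation maintains full float precision at every stage. Each reported value is rounded exactly once. Derived quantities (net glass mass, ignition loss, yield, the six compositions, totals) are re-derived from the weighed amounts for 994.9 g of glass in exact precision, exactly as shown in problem or answer.
Loss on ignition, line by line:
  Wollastonite: 126.7 × 0.003000 = 0.3801 g
  CaMg(CO3)2: 75.00 × 0.4835 = 36.26 g
  Salt cake: 117.5 × 0.5645 = 66.33 g
  Calcium borate ore: 26.51 × 0.3330 = 8.828 g
  PbO: 91.36 × 0.001000 = 0.09136 g
  Mg3Si4O10(OH)2: 704.6 × 0.04950 = 34.88 g
Total LOI = 146.8 g
Glass = batch − LOI = 1142 − 146.8 = 994.9 g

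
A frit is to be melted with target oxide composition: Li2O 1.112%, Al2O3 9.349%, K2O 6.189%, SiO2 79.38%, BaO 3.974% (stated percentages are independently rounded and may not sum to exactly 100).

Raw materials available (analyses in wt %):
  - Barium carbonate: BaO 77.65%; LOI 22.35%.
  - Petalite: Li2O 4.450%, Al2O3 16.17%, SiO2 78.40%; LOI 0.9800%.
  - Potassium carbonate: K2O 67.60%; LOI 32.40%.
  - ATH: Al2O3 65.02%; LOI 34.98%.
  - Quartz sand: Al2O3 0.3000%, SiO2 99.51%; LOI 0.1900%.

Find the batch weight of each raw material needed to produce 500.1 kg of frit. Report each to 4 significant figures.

Full float precision is kept through the solve. Rounding to 4 significant digits governs every intermediate as shown. A single rounding completes every reported figure. The derived quantities are recomputed in exact precision (five oxide percentages, ignition loss, the yield, the totals, net glass mass) from the batch weights for 500.1 kg of glass exactly as shown in the problem or answer text.
Target masses of each oxide per 500.1 kg frit:
  Li2O: 1.112% × 500.1 = 5.561 kg
  Al2O3: 9.349% × 500.1 = 46.75 kg
  K2O: 6.189% × 500.1 = 30.95 kg
  SiO2: 79.38% × 500.1 = 397.0 kg
  BaO: 3.974% × 500.1 = 19.87 kg
Sums-versus-targets review using the reported weights, for the quoted basis mass (sum by sum, the targets are met within answer rounding):
  Li2O: 125.0·0.04450 = 5.562 kg (target 5.561 kg)
  Al2O3: 125.0·0.1617 + 39.44·0.6502 + 300.5·0.003000 = 46.76 kg (target 46.75 kg)
  K2O: 45.79·0.6760 = 30.95 kg (target 30.95 kg)
  SiO2: 125.0·0.7840 + 300.5·0.9951 = 397.0 kg (target 397.0 kg)
  BaO: 25.59·0.7765 = 19.87 kg (target 19.87 kg)
Auditing the glass mass value: total charge less LOI = 500.2 kg (summing oxide targets gives 500.1 kg; with the basis standing at 500.1 kg — a pure rounding effect).
Total batch = Σ batch = 536.3 kg; ignition loss, Σ(batch × LOI) = 36.15 kg; the yield ratio, glass ÷ batch: 93.26%.

Batch per 500.1 kg frit:
  Barium carbonate: 25.59 kg
  Petalite: 125.0 kg
  Potassium carbonate: 45.79 kg
  ATH: 39.44 kg
  Quartz sand: 300.5 kg
Total batch = 536.3 kg; LOI loss = 36.15 kg; yield = 93.26%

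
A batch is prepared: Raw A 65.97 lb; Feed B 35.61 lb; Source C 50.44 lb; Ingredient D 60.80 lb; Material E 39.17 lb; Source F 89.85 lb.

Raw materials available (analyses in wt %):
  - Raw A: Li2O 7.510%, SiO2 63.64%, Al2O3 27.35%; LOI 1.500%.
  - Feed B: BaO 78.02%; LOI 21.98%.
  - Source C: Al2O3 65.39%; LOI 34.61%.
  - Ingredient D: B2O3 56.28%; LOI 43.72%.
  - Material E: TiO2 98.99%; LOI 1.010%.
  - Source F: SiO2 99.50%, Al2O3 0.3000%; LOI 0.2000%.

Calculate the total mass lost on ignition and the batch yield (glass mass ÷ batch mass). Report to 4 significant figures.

LOI loss = 53.43 lb; glass = 288.4 lb; yield = 84.37%

Intermediates are shown rounded to 4 significant figures on the page; the whole derivation maintains full float precision throughout. Every reported number includes exactly one rounding; the derived quantities (yield, six oxide percentages, the totals, glass mass, ignition loss) are rebuilt in exact precision starting from the weights per 288.4 lb of glass, as they appear in the problem or answer text.
Ignition loss by material:
  Raw A: 65.97 × 0.01500 = 0.9895 lb
  Feed B: 35.61 × 0.2198 = 7.827 lb
  Source C: 50.44 × 0.3461 = 17.46 lb
  Ingredient D: 60.80 × 0.4372 = 26.58 lb
  Material E: 39.17 × 0.01010 = 0.3956 lb
  Source F: 89.85 × 0.002000 = 0.1797 lb
Total LOI = 53.43 lb
Glass = batch − LOI = 341.8 − 53.43 = 288.4 lb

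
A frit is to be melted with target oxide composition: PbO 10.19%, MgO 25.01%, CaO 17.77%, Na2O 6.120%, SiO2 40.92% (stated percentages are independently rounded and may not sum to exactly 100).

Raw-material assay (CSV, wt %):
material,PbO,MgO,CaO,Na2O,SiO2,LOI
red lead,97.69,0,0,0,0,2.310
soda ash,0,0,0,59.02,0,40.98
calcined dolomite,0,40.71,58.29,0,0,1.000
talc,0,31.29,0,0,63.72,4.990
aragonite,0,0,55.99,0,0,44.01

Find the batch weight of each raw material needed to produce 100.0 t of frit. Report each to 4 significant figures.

Batch per 100.0 t frit:
  red lead: 10.43 t
  soda ash: 10.37 t
  calcined dolomite: 12.08 t
  talc: 64.22 t
  aragonite: 19.17 t
Total batch = 116.3 t; LOI loss = 16.25 t; yield = 86.02%

Mid-chain values are shown with 4-significant-digit rounding when written out; every computation maintains full float precision from start to finish — every reported number is rounded only once; derived quantities are recomputed at full float precision (yield, five oxide percentages, the totals, ignition loss, net glass mass) from the batch weights per 100.0 t of glass, as given in the problem or the answer.
Target masses of each oxide per 100.0 t frit:
  PbO: 10.19% × 100.0 = 10.19 t
  MgO: 25.01% × 100.0 = 25.01 t
  CaO: 17.77% × 100.0 = 17.77 t
  Na2O: 6.120% × 100.0 = 6.120 t
  SiO2: 40.92% × 100.0 = 40.92 t
Balance tally, oxide-wise, from the weights as reported, versus the basis set out (target by target, the sums agree given rounding of the digits):
  PbO: 10.43·0.9769 = 10.19 t (target 10.19 t)
  MgO: 12.08·0.4071 + 64.22·0.3129 = 25.01 t (target 25.01 t)
  CaO: 12.08·0.5829 + 19.17·0.5599 = 17.77 t (target 17.77 t)
  Na2O: 10.37·0.5902 = 6.120 t (target 6.120 t)
  SiO2: 64.22·0.6372 = 40.92 t (target 40.92 t)
The glass-mass cross-check: total batch − LOI = 100.0 t (per-oxide target masses sum to 100.0 t; with the basis standing at 100.0 t — differing by rounding only).
Batch total: Σ batch = 116.3 t; the LOI term Σ batch·LOI equals 16.25 t; as yield: glass ÷ batch → 86.02%.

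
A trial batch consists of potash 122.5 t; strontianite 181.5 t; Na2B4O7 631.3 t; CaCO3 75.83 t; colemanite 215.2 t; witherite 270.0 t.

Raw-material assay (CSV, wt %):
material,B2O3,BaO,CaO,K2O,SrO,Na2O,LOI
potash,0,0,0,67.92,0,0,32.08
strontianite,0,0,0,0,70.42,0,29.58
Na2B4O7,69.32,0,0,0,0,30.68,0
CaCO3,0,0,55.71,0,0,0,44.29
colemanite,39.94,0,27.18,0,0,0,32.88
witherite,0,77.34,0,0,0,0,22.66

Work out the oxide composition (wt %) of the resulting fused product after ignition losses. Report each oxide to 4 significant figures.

Glass mass = 1238 t (batch 1496 − LOI 258.5).
Composition: B2O3 42.30%, BaO 16.87%, CaO 8.138%, K2O 6.722%, SrO 10.33%, Na2O 15.65%

The whole derivation maintains full precision at every stage; the intermediate values appear, with 4-significant-digit rounding, at each printed step. Exactly one rounding lands on every reported result. The derived quantities (ignition loss, the six compositions, totals, yield, net glass mass) are recomputed at exact precision starting from the weights per 1238 t of glass, as quoted within the problem or answer text.
Per-oxide mass from batch:
  B2O3: 631.3·0.6932 + 215.2·0.3994 = 523.6 t
  BaO: 270.0·0.7734 = 208.8 t
  CaO: 75.83·0.5571 + 215.2·0.2718 = 100.7 t
  K2O: 122.5·0.6792 = 83.20 t
  SrO: 181.5·0.7042 = 127.8 t
  Na2O: 631.3·0.3068 = 193.7 t
LOI: 122.5·0.3208 + 181.5·0.2958 + 75.83·0.4429 + 215.2·0.3288 + 270.0·0.2266 = 258.5 t
batch − LOI leaves glass = 1496 − 258.5 = 1238 t (matching Σ of the oxides)
oxide / glass × 100 gives the wt %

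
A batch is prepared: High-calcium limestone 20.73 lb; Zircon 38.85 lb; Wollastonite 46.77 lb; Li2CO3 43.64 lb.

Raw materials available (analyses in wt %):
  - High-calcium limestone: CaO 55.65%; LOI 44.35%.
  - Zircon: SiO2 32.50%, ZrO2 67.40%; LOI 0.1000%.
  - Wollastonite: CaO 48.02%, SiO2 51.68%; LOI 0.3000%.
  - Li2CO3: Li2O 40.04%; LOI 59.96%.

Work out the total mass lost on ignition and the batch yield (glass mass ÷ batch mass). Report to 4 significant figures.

All internal work maintains exact precision at all times; intermediates are displayed, rounded to four significant digits, across the worked steps — a single rounding produces every reported number; all derived quantities (yield, totals, glass mass, the four compositions, ignition loss) are computed at full float precision using the weight values on 114.5 lb of glass exactly as shown in problem or answer.
Ignition loss by material:
  High-calcium limestone: 20.73 × 0.4435 = 9.194 lb
  Zircon: 38.85 × 0.001000 = 0.03885 lb
  Wollastonite: 46.77 × 0.003000 = 0.1403 lb
  Li2CO3: 43.64 × 0.5996 = 26.17 lb
Total LOI = 35.54 lb
Glass = batch − LOI = 150.0 − 35.54 = 114.5 lb

LOI loss = 35.54 lb; glass = 114.5 lb; yield = 76.31%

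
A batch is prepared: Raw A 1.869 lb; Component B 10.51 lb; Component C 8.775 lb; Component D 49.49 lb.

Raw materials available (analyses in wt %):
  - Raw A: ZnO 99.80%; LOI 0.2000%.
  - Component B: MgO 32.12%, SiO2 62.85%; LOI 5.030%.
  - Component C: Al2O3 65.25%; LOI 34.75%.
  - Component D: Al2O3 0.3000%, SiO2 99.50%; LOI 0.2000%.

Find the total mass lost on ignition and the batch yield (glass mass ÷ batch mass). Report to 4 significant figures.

LOI loss = 3.681 lb; glass = 66.96 lb; yield = 94.79%

All internal work maintains full float precision in every operation — intermediates are printed with 4-significant-digit rounding in the printout — each reported value includes exactly one rounding; the derived quantities are computed in full float precision (the totals, the four compositions, ignition loss, net glass mass, the yield) from the weighed amounts at 66.96 lb of glass as they appear in the problem or the answer.
Each material's LOI contribution:
  Raw A: 1.869 × 0.002000 = 0.003738 lb
  Component B: 10.51 × 0.05030 = 0.5287 lb
  Component C: 8.775 × 0.3475 = 3.049 lb
  Component D: 49.49 × 0.002000 = 0.09898 lb
Total LOI = 3.681 lb
Glass = batch − LOI = 70.64 − 3.681 = 66.96 lb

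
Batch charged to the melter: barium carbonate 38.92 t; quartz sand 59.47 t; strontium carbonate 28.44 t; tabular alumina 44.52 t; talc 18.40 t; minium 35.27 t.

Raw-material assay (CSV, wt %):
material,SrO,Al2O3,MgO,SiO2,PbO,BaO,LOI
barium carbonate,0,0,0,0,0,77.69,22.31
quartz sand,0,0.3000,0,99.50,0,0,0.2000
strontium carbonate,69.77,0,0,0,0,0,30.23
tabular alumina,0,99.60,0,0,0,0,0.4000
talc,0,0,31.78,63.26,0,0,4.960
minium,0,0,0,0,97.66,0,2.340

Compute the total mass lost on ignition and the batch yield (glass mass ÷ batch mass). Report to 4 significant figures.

The working math carries full float precision all the way through — values along the way are printed with 4-significant-digit rounding at each printed step; exactly one rounding goes into each reported value; all derived quantities (totals, LOI, the six compositions, glass mass, the yield) are re-derived using the weight values per 205.7 t of glass in full precision as they appear in problem or answer.
Each material's LOI contribution:
  barium carbonate: 38.92 × 0.2231 = 8.683 t
  quartz sand: 59.47 × 0.002000 = 0.1189 t
  strontium carbonate: 28.44 × 0.3023 = 8.597 t
  tabular alumina: 44.52 × 0.004000 = 0.1781 t
  talc: 18.40 × 0.04960 = 0.9126 t
  minium: 35.27 × 0.02340 = 0.8253 t
Total LOI = 19.32 t
Glass = batch − LOI = 225.0 − 19.32 = 205.7 t

LOI loss = 19.32 t; glass = 205.7 t; yield = 91.42%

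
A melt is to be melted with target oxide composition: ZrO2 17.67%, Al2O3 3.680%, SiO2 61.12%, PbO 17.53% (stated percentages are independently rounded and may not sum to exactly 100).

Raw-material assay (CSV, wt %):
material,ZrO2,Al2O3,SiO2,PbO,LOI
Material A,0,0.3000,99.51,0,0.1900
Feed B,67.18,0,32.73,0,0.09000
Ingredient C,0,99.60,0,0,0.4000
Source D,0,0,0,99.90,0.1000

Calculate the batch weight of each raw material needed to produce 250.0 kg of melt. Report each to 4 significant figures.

Batch per 250.0 kg melt:
  Material A: 131.9 kg
  Feed B: 65.76 kg
  Ingredient C: 8.840 kg
  Source D: 43.87 kg
Total batch = 250.4 kg; LOI loss = 0.3890 kg; yield = 99.84%

Values along the way are displayed, rounded to four significant figures, between the steps; every computation holds exact precision all the way through; each reported figure sees exactly one rounding; the derived quantities (net glass mass, the yield, LOI, totals, four oxide percentages) are re-derived at full precision starting from the weights for 250.0 kg of glass, precisely as stated by the problem or the answer.
Per-oxide target masses for 250.0 kg melt:
  ZrO2: 17.67% × 250.0 = 44.18 kg
  Al2O3: 3.680% × 250.0 = 9.200 kg
  SiO2: 61.12% × 250.0 = 152.8 kg
  PbO: 17.53% × 250.0 = 43.82 kg
Per-oxide balance check given the weights on record, on the stated basis (target by target, the sums agree net of answer rounding effects):
  ZrO2: 65.76·0.6718 = 44.18 kg (target 44.18 kg)
  Al2O3: 131.9·0.003000 + 8.840·0.9960 = 9.200 kg (target 9.200 kg)
  SiO2: 131.9·0.9951 + 65.76·0.3273 = 152.8 kg (target 152.8 kg)
  PbO: 43.87·0.9990 = 43.83 kg (target 43.82 kg)
Glass-mass closure: total charge less LOI = 250.0 kg (targets for the oxides total 250.0 kg; against the stated basis, 250.0 kg — differing by rounding only).
Batch grand total — Σ batch = 250.4 kg; Σ batch·LOI gives LOI loss = 0.3890 kg; yield: glass divided by total = 99.84%.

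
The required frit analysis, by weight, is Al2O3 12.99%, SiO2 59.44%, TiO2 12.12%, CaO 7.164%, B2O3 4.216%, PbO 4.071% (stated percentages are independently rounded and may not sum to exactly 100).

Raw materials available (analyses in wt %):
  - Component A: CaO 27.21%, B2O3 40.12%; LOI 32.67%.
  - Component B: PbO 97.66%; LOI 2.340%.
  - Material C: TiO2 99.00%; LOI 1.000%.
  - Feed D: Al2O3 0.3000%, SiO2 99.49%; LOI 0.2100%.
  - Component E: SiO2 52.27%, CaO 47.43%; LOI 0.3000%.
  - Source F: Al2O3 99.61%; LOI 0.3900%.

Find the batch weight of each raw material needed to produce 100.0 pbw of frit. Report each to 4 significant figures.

Intermediates are rounded off to 4 significant figures when displayed; the whole derivation holds full precision from first step to last. Each reported result is rounded once only — derived quantities are recomputed using the weight values for 100.0 pbw of glass at full float precision (the six compositions, ignition loss, the totals, glass mass, the yield), exactly as shown in problem or answer.
Target oxide masses per 100.0 pbw frit:
  Al2O3: 12.99% × 100.0 = 12.99 pbw
  SiO2: 59.44% × 100.0 = 59.44 pbw
  TiO2: 12.12% × 100.0 = 12.12 pbw
  CaO: 7.164% × 100.0 = 7.164 pbw
  B2O3: 4.216% × 100.0 = 4.216 pbw
  PbO: 4.071% × 100.0 = 4.071 pbw
Checking each oxide sum given the weights on record, under the basis named above (target by target, the sums agree inside rounding margins):
  Al2O3: 54.98·0.003000 + 12.88·0.9961 = 12.99 pbw (target 12.99 pbw)
  SiO2: 54.98·0.9949 + 9.076·0.5227 = 59.44 pbw (target 59.44 pbw)
  TiO2: 12.24·0.9900 = 12.12 pbw (target 12.12 pbw)
  CaO: 10.51·0.2721 + 9.076·0.4743 = 7.165 pbw (target 7.164 pbw)
  B2O3: 10.51·0.4012 = 4.217 pbw (target 4.216 pbw)
  PbO: 4.169·0.9766 = 4.071 pbw (target 4.071 pbw)
Glass-mass sanity pass: total charge less LOI = 100.0 pbw (the Σ of target masses is 100.0 pbw; versus the stated basis of 100.0 pbw — rounding explains the deltas).
Whole-batch sum: Σ batch = 103.9 pbw; LOI loss = Σ batch·LOI = 3.846 pbw; yield = glass ÷ total batch = 96.30%.

Batch per 100.0 pbw frit:
  Component A: 10.51 pbw
  Component B: 4.169 pbw
  Material C: 12.24 pbw
  Feed D: 54.98 pbw
  Component E: 9.076 pbw
  Source F: 12.88 pbw
Total batch = 103.9 pbw; LOI loss = 3.846 pbw; yield = 96.30%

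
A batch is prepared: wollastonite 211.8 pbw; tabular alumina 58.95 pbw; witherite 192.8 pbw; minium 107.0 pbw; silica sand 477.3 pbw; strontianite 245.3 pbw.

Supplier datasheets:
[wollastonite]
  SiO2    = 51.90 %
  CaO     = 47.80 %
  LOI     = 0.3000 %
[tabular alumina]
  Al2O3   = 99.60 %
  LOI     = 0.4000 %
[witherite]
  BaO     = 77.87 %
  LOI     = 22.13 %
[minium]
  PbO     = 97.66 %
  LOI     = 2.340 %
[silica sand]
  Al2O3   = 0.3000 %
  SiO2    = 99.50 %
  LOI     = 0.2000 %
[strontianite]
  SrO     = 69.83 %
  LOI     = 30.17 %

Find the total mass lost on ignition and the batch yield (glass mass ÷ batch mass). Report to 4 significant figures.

LOI loss = 121.0 pbw; glass = 1172 pbw; yield = 90.64%

Values along the way are printed rounded off to 4 significant figures in the printout. The whole derivation maintains full float precision throughout — a single rounding produces each reported result; derived quantities (ignition loss, glass mass, the six compositions, the yield, the totals) are rebuilt in exact precision from the weighed amounts on 1172 pbw of glass, as quoted within the problem or answer text.
LOI of each material in turn:
  wollastonite: 211.8 × 0.003000 = 0.6354 pbw
  tabular alumina: 58.95 × 0.004000 = 0.2358 pbw
  witherite: 192.8 × 0.2213 = 42.67 pbw
  minium: 107.0 × 0.02340 = 2.504 pbw
  silica sand: 477.3 × 0.002000 = 0.9546 pbw
  strontianite: 245.3 × 0.3017 = 74.01 pbw
Total LOI = 121.0 pbw
Glass = batch − LOI = 1293 − 121.0 = 1172 pbw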